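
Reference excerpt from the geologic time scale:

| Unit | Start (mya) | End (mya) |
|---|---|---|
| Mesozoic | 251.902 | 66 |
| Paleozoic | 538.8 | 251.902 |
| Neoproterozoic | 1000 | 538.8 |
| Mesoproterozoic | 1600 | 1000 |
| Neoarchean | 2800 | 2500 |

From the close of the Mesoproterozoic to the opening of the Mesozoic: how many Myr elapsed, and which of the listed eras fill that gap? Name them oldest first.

748.098 million years; Neoproterozoic, Paleozoic

End of Mesoproterozoic = 1000 Ma; start of Mesozoic = 251.902 Ma.
Gap = 1000 − 251.902 = 748.098 Myr.
Eras wholly inside 1000–251.902 Ma: Neoproterozoic (1000–538.8), Paleozoic (538.8–251.902).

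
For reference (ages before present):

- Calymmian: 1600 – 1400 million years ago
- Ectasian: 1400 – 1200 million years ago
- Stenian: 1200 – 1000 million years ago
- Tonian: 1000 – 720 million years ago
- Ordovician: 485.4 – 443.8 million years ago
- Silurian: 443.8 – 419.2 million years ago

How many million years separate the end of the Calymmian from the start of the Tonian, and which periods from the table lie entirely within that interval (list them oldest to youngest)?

400 million years; Ectasian, Stenian

End of Calymmian = 1400 Ma; start of Tonian = 1000 Ma.
Gap = 1400 − 1000 = 400 Myr.
Periods wholly inside 1400–1000 Ma: Ectasian (1400–1200), Stenian (1200–1000).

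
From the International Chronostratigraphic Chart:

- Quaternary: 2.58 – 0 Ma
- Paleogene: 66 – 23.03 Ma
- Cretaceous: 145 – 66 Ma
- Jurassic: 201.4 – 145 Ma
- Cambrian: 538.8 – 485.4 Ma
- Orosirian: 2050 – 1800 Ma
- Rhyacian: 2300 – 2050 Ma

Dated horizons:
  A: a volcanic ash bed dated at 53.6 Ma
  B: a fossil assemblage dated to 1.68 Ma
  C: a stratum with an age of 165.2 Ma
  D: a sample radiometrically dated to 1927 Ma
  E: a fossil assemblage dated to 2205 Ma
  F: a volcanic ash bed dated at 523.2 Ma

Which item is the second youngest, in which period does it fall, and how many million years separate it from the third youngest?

A, in the Paleogene; 111.6 million years to C

Sorted youngest-first by Ma: B (1.68), A (53.6), C (165.2), F (523.2), D (1927), E (2205).
The second youngest is A at 53.6 Ma, which lies in 66–23.03 Ma: the Paleogene.
The third youngest is C at 165.2 Ma; separation = |53.6 − 165.2| = 111.6 Myr.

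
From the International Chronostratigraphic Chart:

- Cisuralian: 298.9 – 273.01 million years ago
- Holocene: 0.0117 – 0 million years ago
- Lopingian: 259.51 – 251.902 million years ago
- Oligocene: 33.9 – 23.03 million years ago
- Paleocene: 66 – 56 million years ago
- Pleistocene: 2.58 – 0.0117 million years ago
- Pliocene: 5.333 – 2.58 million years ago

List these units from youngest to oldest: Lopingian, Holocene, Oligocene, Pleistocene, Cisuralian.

The oldest of these is Cisuralian (starts 298.9 Ma) and the youngest is Holocene (ends 0 Ma).
In between, by decreasing start age: Lopingian (259.51), Oligocene (33.9), Pleistocene (2.58).
Listing youngest first means reversing that sequence.

Holocene, Pleistocene, Oligocene, Lopingian, Cisuralian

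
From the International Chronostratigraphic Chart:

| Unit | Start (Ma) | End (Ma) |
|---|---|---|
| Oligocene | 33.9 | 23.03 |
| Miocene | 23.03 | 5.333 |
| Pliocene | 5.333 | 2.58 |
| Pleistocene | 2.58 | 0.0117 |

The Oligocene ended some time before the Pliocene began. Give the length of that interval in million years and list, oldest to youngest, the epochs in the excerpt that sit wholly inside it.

17.697 million years; Miocene

End of Oligocene = 23.03 Ma; start of Pliocene = 5.333 Ma.
Gap = 23.03 − 5.333 = 17.697 Myr.
Epochs wholly inside 23.03–5.333 Ma: Miocene (23.03–5.333).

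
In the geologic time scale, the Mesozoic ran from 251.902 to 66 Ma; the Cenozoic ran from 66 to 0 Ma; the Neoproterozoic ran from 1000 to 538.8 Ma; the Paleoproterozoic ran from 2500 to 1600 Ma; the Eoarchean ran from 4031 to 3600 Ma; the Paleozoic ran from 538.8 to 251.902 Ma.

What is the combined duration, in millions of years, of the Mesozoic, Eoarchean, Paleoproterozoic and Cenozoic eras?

Duration is start − end for each: (251.902 − 66) + (4031 − 3600) + (2500 − 1600) + (66 − 0).
That is 185.902 + 431 + 900 + 66, which totals 1582.902 million years.

1582.902 million years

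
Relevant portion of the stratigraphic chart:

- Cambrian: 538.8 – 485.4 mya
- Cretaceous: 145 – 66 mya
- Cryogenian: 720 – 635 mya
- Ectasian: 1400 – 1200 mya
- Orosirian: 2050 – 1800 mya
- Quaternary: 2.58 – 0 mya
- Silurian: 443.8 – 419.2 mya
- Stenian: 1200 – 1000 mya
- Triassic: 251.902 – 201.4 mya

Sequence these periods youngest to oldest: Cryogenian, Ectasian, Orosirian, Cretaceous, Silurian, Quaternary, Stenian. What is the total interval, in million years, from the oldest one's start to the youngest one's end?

Quaternary → Cretaceous → Silurian → Cryogenian → Stenian → Ectasian → Orosirian; total span 2050 Myr

From the excerpt: Cryogenian 720–635; Ectasian 1400–1200; Orosirian 2050–1800; Cretaceous 145–66; Silurian 443.8–419.2; Quaternary 2.58–0; Stenian 1200–1000 (Ma).
Larger Ma is earlier, so the oldest is Orosirian and the youngest is Quaternary; youngest to oldest: Quaternary, Cretaceous, Silurian, Cryogenian, Stenian, Ectasian, Orosirian.
Oldest start 2050 minus youngest end 0 gives 2050 Myr overall.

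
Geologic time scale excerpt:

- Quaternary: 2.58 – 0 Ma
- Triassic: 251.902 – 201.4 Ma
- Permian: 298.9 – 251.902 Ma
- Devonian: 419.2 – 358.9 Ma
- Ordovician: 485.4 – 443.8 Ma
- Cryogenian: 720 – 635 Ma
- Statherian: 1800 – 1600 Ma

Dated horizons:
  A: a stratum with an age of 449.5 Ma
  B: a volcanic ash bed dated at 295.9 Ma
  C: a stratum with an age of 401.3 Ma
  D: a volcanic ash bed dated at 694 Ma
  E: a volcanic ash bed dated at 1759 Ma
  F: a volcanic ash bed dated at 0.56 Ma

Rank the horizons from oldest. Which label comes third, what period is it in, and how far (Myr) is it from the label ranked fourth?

A, in the Ordovician; 48.2 million years to C

Larger Ma means older, so oldest first: E 1759 > D 694 > A 449.5 > C 401.3 > B 295.9 > F 0.56.
Counting 3 along gives A (449.5 Ma); the excerpt puts that inside the Ordovician, 485.4–443.8 Ma.
Next in line is C (401.3 Ma), and 449.5 − 401.3 = 48.2 Myr.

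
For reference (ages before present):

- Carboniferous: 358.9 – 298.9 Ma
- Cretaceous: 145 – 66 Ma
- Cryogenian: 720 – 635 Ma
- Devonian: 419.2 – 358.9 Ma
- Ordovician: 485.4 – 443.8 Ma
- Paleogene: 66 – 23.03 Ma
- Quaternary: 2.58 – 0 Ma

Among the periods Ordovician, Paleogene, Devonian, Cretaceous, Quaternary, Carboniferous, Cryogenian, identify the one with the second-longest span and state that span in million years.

Cretaceous, 79 million years

Start − end for each: Ordovician 485.4 − 443.8 = 41.6; Paleogene 66 − 23.03 = 42.97; Devonian 419.2 − 358.9 = 60.3; Cretaceous 145 − 66 = 79; Quaternary 2.58 − 0 = 2.58; Carboniferous 358.9 − 298.9 = 60; Cryogenian 720 − 635 = 85.
Ranking these from longest: Cryogenian > Cretaceous > Devonian > Carboniferous > Paleogene > Ordovician > Quaternary.
Position 2 in that ranking is Cretaceous, which lasted 79 Myr.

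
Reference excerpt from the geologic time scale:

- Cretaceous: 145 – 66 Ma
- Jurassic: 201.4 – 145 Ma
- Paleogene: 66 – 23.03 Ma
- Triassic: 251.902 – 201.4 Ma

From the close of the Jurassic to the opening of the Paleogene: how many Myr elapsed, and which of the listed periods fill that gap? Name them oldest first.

The Jurassic closes at 145 Ma and the Paleogene opens at 66 Ma, so the interval is 145 − 66 = 79 Myr.
A period fits inside if it starts at or after 145 Ma and ends at or before 66 Ma; oldest first that gives Cretaceous.

79 million years; Cretaceous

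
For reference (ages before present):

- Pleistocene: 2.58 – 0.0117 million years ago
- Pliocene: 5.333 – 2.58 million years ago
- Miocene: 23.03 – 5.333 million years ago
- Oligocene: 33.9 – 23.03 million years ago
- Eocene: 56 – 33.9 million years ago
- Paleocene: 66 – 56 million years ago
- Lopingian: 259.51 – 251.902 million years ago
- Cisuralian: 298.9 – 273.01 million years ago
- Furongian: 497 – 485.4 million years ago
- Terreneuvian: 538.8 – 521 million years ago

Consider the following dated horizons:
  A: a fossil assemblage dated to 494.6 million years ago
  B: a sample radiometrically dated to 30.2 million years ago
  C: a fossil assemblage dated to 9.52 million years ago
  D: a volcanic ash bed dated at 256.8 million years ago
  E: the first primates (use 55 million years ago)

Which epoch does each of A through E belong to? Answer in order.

A — Furongian; B — Oligocene; C — Miocene; D — Lopingian; E — Eocene

Match each age against the start–end ranges in the excerpt: A = 494.6 Ma → Furongian (497–485.4); B = 30.2 Ma → Oligocene (33.9–23.03); C = 9.52 Ma → Miocene (23.03–5.333); D = 256.8 Ma → Lopingian (259.51–251.902); E = 55 Ma → Eocene (56–33.9).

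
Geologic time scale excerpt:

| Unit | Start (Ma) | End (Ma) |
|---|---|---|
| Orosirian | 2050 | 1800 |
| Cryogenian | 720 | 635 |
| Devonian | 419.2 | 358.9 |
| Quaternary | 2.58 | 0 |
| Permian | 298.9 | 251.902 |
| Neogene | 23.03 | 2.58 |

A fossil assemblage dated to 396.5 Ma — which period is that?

Devonian

396.5 Ma lies between 419.2 and 358.9 Ma, so it falls in the Devonian.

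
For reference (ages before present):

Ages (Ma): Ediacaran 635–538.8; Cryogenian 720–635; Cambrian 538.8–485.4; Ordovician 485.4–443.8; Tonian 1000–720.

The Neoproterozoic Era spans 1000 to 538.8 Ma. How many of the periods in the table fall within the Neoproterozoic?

Periods inside 1000–538.8 Ma: Tonian, Cryogenian, Ediacaran — 3 in total.

3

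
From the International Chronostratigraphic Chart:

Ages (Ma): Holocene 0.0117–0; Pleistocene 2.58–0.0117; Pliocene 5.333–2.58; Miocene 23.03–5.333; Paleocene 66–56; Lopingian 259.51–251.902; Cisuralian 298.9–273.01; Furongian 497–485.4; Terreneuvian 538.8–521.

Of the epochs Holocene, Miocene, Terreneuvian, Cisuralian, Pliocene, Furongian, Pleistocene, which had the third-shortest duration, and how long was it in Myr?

Start − end for each: Holocene 0.0117 − 0 = 0.0117; Miocene 23.03 − 5.333 = 17.697; Terreneuvian 538.8 − 521 = 17.8; Cisuralian 298.9 − 273.01 = 25.89; Pliocene 5.333 − 2.58 = 2.753; Furongian 497 − 485.4 = 11.6; Pleistocene 2.58 − 0.0117 = 2.5683.
Ranking these from shortest: Holocene < Pleistocene < Pliocene < Furongian < Miocene < Terreneuvian < Cisuralian.
Position 3 in that ranking is Pliocene, which lasted 2.753 Myr.

Pliocene, 2.753 million years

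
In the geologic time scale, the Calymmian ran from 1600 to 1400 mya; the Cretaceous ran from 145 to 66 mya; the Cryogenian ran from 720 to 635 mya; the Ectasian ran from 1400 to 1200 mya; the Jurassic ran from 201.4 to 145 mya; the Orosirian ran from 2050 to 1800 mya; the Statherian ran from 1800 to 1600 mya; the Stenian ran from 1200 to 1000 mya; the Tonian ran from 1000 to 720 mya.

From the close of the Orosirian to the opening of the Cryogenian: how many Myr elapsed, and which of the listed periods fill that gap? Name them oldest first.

1080 million years; Statherian, Calymmian, Ectasian, Stenian, Tonian

The Orosirian closes at 1800 Ma and the Cryogenian opens at 720 Ma, so the interval is 1800 − 720 = 1080 Myr.
A period fits inside if it starts at or after 1800 Ma and ends at or before 720 Ma; oldest first that gives Statherian, Calymmian, Ectasian, Stenian, Tonian.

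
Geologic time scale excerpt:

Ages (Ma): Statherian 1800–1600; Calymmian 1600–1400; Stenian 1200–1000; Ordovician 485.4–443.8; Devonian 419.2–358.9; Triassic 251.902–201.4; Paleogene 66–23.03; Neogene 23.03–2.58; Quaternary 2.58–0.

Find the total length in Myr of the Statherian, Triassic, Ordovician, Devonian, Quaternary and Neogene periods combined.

375.432 million years

Each duration: Statherian = 200; Triassic = 50.502; Ordovician = 41.6; Devonian = 60.3; Quaternary = 2.58; Neogene = 20.45.
Sum: 200 + 50.502 + 41.6 + 60.3 + 2.58 + 20.45 = 375.432 Myr.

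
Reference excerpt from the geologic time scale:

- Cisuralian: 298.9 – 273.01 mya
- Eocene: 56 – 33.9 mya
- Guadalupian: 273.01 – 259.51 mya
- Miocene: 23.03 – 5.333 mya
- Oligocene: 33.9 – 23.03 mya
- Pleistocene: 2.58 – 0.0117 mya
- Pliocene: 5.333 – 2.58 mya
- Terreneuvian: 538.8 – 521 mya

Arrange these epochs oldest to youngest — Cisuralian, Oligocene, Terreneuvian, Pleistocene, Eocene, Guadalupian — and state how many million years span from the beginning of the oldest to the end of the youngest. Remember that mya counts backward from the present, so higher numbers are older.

From the excerpt: Cisuralian 298.9–273.01; Oligocene 33.9–23.03; Terreneuvian 538.8–521; Pleistocene 2.58–0.0117; Eocene 56–33.9; Guadalupian 273.01–259.51 (Ma).
Larger Ma is earlier, so the oldest is Terreneuvian and the youngest is Pleistocene; oldest to youngest: Terreneuvian, Cisuralian, Guadalupian, Eocene, Oligocene, Pleistocene.
Oldest start 538.8 minus youngest end 0.0117 gives 538.7883 Myr overall.

Terreneuvian → Cisuralian → Guadalupian → Eocene → Oligocene → Pleistocene; total span 538.7883 Myr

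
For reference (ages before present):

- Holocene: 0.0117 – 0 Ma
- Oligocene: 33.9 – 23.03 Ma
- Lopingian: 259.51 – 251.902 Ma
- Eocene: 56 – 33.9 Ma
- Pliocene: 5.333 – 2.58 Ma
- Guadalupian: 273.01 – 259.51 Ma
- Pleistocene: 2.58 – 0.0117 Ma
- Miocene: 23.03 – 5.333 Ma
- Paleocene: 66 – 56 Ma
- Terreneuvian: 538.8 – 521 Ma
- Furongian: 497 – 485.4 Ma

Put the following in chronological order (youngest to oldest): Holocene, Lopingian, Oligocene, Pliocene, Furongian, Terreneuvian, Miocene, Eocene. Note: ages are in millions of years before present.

Read off each span (Ma): Holocene 0.0117–0; Lopingian 259.51–251.902; Oligocene 33.9–23.03; Pliocene 5.333–2.58; Furongian 497–485.4; Terreneuvian 538.8–521; Miocene 23.03–5.333; Eocene 56–33.9.
Larger Ma is older, so oldest→youngest is Terreneuvian, Furongian, Lopingian, Eocene, Oligocene, Miocene, Pliocene, Holocene; reverse it for youngest→oldest.

Holocene, Pliocene, Miocene, Oligocene, Eocene, Lopingian, Furongian, Terreneuvian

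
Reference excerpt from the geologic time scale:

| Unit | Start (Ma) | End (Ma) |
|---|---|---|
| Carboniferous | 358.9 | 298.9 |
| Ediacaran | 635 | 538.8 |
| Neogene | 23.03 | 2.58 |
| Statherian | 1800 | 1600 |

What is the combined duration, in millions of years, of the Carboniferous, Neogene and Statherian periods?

280.45 million years

Each duration: Carboniferous = 60; Neogene = 20.45; Statherian = 200.
Sum: 60 + 20.45 + 200 = 280.45 Myr.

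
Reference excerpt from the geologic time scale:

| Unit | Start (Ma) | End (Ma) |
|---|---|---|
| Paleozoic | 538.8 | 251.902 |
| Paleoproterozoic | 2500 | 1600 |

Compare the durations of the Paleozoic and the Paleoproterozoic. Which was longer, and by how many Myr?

Paleozoic: 538.8 − 251.902 = 286.898 Myr.
Paleoproterozoic: 2500 − 1600 = 900 Myr.
Difference: 900 − 286.898 = 613.102 Myr, so the Paleoproterozoic was longer.

Paleoproterozoic, by 613.102 million years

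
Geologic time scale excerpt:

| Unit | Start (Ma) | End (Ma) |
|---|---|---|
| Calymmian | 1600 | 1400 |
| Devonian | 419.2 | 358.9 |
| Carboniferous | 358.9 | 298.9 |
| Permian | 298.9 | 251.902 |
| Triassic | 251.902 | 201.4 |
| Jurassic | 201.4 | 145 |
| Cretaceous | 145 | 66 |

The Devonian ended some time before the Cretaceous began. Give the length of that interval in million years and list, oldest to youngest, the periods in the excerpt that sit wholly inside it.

213.9 million years; Carboniferous, Permian, Triassic, Jurassic

The Devonian closes at 358.9 Ma and the Cretaceous opens at 145 Ma, so the interval is 358.9 − 145 = 213.9 Myr.
A period fits inside if it starts at or after 358.9 Ma and ends at or before 145 Ma; oldest first that gives Carboniferous, Permian, Triassic, Jurassic.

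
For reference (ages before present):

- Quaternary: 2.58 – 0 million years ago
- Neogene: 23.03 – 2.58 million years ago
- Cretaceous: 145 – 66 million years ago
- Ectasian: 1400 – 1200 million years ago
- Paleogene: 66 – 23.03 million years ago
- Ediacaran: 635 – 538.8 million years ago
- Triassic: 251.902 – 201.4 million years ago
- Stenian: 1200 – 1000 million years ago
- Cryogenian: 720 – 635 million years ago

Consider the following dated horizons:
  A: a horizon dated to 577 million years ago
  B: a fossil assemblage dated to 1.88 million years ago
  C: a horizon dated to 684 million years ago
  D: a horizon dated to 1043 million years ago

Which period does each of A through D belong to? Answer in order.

Match each age against the start–end ranges in the excerpt: A = 577 Ma → Ediacaran (635–538.8); B = 1.88 Ma → Quaternary (2.58–0); C = 684 Ma → Cryogenian (720–635); D = 1043 Ma → Stenian (1200–1000).

A — Ediacaran; B — Quaternary; C — Cryogenian; D — Stenian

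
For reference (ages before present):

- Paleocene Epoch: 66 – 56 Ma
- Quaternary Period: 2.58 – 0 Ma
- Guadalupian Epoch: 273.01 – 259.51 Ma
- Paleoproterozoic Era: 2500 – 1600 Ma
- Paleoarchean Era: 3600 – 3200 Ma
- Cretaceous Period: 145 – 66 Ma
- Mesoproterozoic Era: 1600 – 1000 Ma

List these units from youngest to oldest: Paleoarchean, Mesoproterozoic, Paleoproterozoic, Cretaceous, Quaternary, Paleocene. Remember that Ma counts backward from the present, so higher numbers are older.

Sorting by start age (ascending Ma, since larger Ma = older): Quaternary start 2.58, Paleocene start 66, Cretaceous start 145, Mesoproterozoic start 1600, Paleoproterozoic start 2500, Paleoarchean start 3600.

Quaternary, then Paleocene, then Cretaceous, then Mesoproterozoic, then Paleoproterozoic, then Paleoarchean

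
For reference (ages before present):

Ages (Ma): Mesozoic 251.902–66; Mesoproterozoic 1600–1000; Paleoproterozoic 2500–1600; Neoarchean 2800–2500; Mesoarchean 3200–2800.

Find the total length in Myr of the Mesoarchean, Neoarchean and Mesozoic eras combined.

885.902 million years

Each duration: Mesoarchean = 400; Neoarchean = 300; Mesozoic = 185.902.
Sum: 400 + 300 + 185.902 = 885.902 Myr.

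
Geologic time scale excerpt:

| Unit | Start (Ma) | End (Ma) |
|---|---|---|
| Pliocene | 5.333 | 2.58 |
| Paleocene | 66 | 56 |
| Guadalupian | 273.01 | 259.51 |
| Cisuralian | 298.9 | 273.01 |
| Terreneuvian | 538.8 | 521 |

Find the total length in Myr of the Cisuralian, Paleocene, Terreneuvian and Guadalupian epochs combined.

67.19 million years

Each duration: Cisuralian = 25.89; Paleocene = 10; Terreneuvian = 17.8; Guadalupian = 13.5.
Sum: 25.89 + 10 + 17.8 + 13.5 = 67.19 Myr.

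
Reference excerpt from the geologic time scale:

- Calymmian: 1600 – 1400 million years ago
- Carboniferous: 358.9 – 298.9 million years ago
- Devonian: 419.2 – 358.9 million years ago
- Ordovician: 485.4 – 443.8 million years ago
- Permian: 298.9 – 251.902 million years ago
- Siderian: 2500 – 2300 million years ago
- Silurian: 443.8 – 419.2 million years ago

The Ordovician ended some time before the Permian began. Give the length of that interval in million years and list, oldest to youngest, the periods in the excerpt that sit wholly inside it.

144.9 million years; Silurian, Devonian, Carboniferous

The Ordovician closes at 443.8 Ma and the Permian opens at 298.9 Ma, so the interval is 443.8 − 298.9 = 144.9 Myr.
A period fits inside if it starts at or after 443.8 Ma and ends at or before 298.9 Ma; oldest first that gives Silurian, Devonian, Carboniferous.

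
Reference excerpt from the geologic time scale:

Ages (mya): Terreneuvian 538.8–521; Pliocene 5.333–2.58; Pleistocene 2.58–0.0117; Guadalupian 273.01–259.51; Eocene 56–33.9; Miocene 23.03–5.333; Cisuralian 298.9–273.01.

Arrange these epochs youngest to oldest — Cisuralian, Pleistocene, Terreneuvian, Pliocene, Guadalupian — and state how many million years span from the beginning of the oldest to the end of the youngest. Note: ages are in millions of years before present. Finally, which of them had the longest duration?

Start ages (Ma): Terreneuvian 538.8, Cisuralian 298.9, Guadalupian 273.01, Pliocene 5.333, Pleistocene 2.58.
Ordered youngest to oldest: Pleistocene, Pliocene, Guadalupian, Cisuralian, Terreneuvian.
Span = 538.8 − 0.0117 = 538.7883 Myr.
Durations: Guadalupian 13.5, Pliocene 2.753, Pleistocene 2.5683, Terreneuvian 17.8, Cisuralian 25.89 → longest is Cisuralian (25.89 Myr).

Pleistocene, Pliocene, Guadalupian, Cisuralian, Terreneuvian; total span 538.7883 Myr; longest is Cisuralian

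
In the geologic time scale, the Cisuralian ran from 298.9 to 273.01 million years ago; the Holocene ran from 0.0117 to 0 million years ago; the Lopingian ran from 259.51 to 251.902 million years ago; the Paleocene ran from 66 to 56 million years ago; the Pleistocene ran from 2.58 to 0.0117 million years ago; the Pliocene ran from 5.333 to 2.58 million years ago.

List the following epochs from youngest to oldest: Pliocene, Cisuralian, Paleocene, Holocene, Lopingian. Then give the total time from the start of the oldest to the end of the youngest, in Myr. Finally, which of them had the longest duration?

Start ages (Ma): Cisuralian 298.9, Lopingian 259.51, Paleocene 66, Pliocene 5.333, Holocene 0.0117.
Ordered youngest to oldest: Holocene, Pliocene, Paleocene, Lopingian, Cisuralian.
Span = 298.9 − 0 = 298.9 Myr.
Durations: Cisuralian 25.89, Paleocene 10, Holocene 0.0117, Lopingian 7.608, Pliocene 2.753 → longest is Cisuralian (25.89 Myr).

Holocene, Pliocene, Paleocene, Lopingian, Cisuralian; total span 298.9 Myr; longest is Cisuralian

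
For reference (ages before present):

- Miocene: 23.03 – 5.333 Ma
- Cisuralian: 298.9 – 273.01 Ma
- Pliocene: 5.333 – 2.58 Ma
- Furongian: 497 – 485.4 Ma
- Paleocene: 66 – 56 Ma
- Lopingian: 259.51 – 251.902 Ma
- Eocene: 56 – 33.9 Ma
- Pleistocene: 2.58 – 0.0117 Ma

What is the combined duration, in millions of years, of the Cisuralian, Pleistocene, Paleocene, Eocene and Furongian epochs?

Duration is start − end for each: (298.9 − 273.01) + (2.58 − 0.0117) + (66 − 56) + (56 − 33.9) + (497 − 485.4).
That is 25.89 + 2.5683 + 10 + 22.1 + 11.6, which totals 72.1583 million years.

72.1583 million years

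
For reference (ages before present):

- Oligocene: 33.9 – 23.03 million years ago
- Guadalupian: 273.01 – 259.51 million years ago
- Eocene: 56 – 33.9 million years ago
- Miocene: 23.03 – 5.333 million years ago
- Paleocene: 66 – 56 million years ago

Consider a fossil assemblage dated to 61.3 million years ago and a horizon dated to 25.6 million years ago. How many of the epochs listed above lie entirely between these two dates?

61.3 Ma sits inside the Paleocene (66–56) and 25.6 Ma inside the Oligocene (33.9–23.03); neither of those is wholly between the two dates.
The listed epochs lying completely between them are Eocene — 1 in all.

1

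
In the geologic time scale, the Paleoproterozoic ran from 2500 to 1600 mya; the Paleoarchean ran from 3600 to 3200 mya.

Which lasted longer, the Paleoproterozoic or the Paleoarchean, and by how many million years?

Paleoproterozoic, by 500 million years

Paleoproterozoic: 2500 − 1600 = 900 Myr.
Paleoarchean: 3600 − 3200 = 400 Myr.
Difference: 900 − 400 = 500 Myr, so the Paleoproterozoic was longer.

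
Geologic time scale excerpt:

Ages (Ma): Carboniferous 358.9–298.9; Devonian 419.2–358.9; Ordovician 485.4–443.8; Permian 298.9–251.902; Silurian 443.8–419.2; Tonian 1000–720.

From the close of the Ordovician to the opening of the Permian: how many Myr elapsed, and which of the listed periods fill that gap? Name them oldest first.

The Ordovician closes at 443.8 Ma and the Permian opens at 298.9 Ma, so the interval is 443.8 − 298.9 = 144.9 Myr.
A period fits inside if it starts at or after 443.8 Ma and ends at or before 298.9 Ma; oldest first that gives Silurian, Devonian, Carboniferous.

144.9 million years; Silurian, Devonian, Carboniferous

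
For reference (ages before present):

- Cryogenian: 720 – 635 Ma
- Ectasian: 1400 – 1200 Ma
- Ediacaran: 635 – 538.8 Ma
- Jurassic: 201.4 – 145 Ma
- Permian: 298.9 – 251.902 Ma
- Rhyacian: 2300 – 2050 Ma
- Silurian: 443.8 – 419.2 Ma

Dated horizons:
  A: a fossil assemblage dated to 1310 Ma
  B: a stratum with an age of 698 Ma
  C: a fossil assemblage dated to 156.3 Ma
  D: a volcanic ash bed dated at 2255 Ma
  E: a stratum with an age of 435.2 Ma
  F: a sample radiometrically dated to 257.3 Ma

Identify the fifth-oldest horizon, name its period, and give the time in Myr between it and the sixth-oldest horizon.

Sorted oldest-first by Ma: D (2255), A (1310), B (698), E (435.2), F (257.3), C (156.3).
The fifth oldest is F at 257.3 Ma, which lies in 298.9–251.902 Ma: the Permian.
The sixth oldest is C at 156.3 Ma; separation = |257.3 − 156.3| = 101 Myr.

F, in the Permian; 101 million years to C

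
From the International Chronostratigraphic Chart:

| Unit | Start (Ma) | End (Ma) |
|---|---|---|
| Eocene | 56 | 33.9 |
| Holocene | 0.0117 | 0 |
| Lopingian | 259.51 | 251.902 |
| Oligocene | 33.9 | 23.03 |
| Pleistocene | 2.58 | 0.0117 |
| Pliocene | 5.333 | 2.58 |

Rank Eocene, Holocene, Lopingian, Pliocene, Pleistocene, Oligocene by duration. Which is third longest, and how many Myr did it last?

Start − end for each: Eocene 56 − 33.9 = 22.1; Holocene 0.0117 − 0 = 0.0117; Lopingian 259.51 − 251.902 = 7.608; Pliocene 5.333 − 2.58 = 2.753; Pleistocene 2.58 − 0.0117 = 2.5683; Oligocene 33.9 − 23.03 = 10.87.
Ranking these from longest: Eocene > Oligocene > Lopingian > Pliocene > Pleistocene > Holocene.
Position 3 in that ranking is Lopingian, which lasted 7.608 Myr.

Lopingian, 7.608 million years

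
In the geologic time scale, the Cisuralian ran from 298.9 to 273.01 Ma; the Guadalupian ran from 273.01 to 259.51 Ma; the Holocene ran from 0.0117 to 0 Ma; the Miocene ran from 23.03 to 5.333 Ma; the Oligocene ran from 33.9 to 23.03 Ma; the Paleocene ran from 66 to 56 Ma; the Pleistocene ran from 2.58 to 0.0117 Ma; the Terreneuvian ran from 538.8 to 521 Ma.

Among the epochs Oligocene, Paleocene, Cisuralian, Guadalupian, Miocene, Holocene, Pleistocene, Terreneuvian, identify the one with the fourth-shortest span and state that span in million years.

Oligocene, 10.87 million years

Start − end for each: Oligocene 33.9 − 23.03 = 10.87; Paleocene 66 − 56 = 10; Cisuralian 298.9 − 273.01 = 25.89; Guadalupian 273.01 − 259.51 = 13.5; Miocene 23.03 − 5.333 = 17.697; Holocene 0.0117 − 0 = 0.0117; Pleistocene 2.58 − 0.0117 = 2.5683; Terreneuvian 538.8 − 521 = 17.8.
Ranking these from shortest: Holocene < Pleistocene < Paleocene < Oligocene < Guadalupian < Miocene < Terreneuvian < Cisuralian.
Position 4 in that ranking is Oligocene, which lasted 10.87 Myr.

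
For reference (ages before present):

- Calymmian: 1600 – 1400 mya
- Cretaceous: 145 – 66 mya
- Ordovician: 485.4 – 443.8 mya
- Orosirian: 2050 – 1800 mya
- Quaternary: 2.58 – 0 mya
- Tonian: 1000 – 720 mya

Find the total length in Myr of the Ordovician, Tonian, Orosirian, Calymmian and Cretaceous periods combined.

850.6 million years

Duration is start − end for each: (485.4 − 443.8) + (1000 − 720) + (2050 − 1800) + (1600 − 1400) + (145 − 66).
That is 41.6 + 280 + 250 + 200 + 79, which totals 850.6 million years.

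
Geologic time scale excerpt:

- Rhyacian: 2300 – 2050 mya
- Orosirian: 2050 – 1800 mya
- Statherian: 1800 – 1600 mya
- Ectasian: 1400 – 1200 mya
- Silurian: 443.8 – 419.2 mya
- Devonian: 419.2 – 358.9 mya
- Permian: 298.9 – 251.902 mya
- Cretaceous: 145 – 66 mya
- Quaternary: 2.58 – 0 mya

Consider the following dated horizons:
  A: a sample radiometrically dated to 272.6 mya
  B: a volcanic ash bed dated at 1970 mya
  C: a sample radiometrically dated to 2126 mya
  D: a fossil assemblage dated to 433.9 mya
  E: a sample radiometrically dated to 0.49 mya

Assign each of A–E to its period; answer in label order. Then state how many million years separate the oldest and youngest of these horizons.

Match each age against the start–end ranges in the excerpt: A = 272.6 Ma → Permian (298.9–251.902); B = 1970 Ma → Orosirian (2050–1800); C = 2126 Ma → Rhyacian (2300–2050); D = 433.9 Ma → Silurian (443.8–419.2); E = 0.49 Ma → Quaternary (2.58–0).
The largest age is 2126 Ma and the smallest is 0.49 Ma; their difference is 2125.51 Myr.

A — Permian; B — Orosirian; C — Rhyacian; D — Silurian; E — Quaternary; span 2125.51 million years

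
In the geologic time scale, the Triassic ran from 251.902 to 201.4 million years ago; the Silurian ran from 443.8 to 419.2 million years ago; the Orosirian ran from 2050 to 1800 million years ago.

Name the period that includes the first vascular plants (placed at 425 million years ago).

Silurian

425 Ma lies between 443.8 and 419.2 Ma, so it falls in the Silurian.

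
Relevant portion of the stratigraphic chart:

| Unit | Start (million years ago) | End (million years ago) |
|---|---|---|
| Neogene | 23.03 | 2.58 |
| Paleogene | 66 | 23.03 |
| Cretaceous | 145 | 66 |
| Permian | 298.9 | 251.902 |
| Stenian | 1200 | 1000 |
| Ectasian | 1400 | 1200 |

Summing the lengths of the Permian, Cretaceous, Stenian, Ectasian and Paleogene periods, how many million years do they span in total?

568.968 million years

Duration is start − end for each: (298.9 − 251.902) + (145 − 66) + (1200 − 1000) + (1400 − 1200) + (66 − 23.03).
That is 46.998 + 79 + 200 + 200 + 42.97, which totals 568.968 million years.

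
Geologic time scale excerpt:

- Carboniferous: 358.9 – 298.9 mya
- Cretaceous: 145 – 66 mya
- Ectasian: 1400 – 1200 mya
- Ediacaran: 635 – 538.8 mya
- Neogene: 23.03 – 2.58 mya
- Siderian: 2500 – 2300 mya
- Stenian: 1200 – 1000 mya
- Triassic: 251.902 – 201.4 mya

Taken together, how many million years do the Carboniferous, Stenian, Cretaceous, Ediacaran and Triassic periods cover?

485.702 million years

Duration is start − end for each: (358.9 − 298.9) + (1200 − 1000) + (145 − 66) + (635 − 538.8) + (251.902 − 201.4).
That is 60 + 200 + 79 + 96.2 + 50.502, which totals 485.702 million years.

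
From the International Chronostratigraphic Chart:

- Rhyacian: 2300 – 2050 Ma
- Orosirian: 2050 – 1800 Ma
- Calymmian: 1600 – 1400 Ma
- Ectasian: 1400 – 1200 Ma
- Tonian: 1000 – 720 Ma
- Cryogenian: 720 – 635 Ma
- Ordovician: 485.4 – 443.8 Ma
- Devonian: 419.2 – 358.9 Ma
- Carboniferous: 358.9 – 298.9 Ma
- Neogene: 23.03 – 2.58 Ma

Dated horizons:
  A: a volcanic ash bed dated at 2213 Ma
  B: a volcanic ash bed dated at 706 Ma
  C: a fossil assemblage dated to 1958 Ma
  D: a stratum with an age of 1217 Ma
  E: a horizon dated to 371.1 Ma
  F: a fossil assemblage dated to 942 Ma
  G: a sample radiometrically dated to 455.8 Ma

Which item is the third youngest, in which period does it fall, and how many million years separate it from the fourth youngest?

B, in the Cryogenian; 236 million years to F

Sorted youngest-first by Ma: E (371.1), G (455.8), B (706), F (942), D (1217), C (1958), A (2213).
The third youngest is B at 706 Ma, which lies in 720–635 Ma: the Cryogenian.
The fourth youngest is F at 942 Ma; separation = |706 − 942| = 236 Myr.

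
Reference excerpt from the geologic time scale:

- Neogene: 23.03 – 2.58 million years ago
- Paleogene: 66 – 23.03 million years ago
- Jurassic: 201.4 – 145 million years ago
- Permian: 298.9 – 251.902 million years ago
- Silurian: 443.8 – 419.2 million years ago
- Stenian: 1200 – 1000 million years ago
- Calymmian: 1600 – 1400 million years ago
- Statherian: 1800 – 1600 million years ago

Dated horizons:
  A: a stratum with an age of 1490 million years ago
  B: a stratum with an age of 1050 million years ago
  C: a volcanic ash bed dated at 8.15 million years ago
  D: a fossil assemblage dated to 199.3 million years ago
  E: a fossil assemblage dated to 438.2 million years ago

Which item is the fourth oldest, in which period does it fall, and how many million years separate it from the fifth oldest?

D, in the Jurassic; 191.15 million years to C

Larger Ma means older, so oldest first: A 1490 > B 1050 > E 438.2 > D 199.3 > C 8.15.
Counting 4 along gives D (199.3 Ma); the excerpt puts that inside the Jurassic, 201.4–145 Ma.
Next in line is C (8.15 Ma), and 199.3 − 8.15 = 191.15 Myr.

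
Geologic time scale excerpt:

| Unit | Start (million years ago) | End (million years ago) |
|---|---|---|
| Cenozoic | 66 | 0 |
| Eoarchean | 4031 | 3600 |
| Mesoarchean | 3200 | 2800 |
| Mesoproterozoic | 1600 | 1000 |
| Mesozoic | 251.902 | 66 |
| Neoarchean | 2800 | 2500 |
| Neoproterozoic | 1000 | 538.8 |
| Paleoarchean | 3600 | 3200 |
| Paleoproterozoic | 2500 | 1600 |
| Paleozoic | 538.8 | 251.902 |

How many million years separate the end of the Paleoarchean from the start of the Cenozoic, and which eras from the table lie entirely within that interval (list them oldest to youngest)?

3134 million years; Mesoarchean, Neoarchean, Paleoproterozoic, Mesoproterozoic, Neoproterozoic, Paleozoic, Mesozoic

The Paleoarchean closes at 3200 Ma and the Cenozoic opens at 66 Ma, so the interval is 3200 − 66 = 3134 Myr.
An era fits inside if it starts at or after 3200 Ma and ends at or before 66 Ma; oldest first that gives Mesoarchean, Neoarchean, Paleoproterozoic, Mesoproterozoic, Neoproterozoic, Paleozoic, Mesozoic.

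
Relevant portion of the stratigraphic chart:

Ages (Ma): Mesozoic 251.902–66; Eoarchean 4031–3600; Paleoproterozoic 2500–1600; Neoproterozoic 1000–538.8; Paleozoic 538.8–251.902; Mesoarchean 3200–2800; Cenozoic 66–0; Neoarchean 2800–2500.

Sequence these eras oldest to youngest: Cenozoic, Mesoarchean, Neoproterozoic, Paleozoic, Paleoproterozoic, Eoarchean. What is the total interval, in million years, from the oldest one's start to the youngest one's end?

Eoarchean → Mesoarchean → Paleoproterozoic → Neoproterozoic → Paleozoic → Cenozoic; total span 4031 Myr

From the excerpt: Cenozoic 66–0; Mesoarchean 3200–2800; Neoproterozoic 1000–538.8; Paleozoic 538.8–251.902; Paleoproterozoic 2500–1600; Eoarchean 4031–3600 (Ma).
Larger Ma is earlier, so the oldest is Eoarchean and the youngest is Cenozoic; oldest to youngest: Eoarchean, Mesoarchean, Paleoproterozoic, Neoproterozoic, Paleozoic, Cenozoic.
Oldest start 4031 minus youngest end 0 gives 4031 Myr overall.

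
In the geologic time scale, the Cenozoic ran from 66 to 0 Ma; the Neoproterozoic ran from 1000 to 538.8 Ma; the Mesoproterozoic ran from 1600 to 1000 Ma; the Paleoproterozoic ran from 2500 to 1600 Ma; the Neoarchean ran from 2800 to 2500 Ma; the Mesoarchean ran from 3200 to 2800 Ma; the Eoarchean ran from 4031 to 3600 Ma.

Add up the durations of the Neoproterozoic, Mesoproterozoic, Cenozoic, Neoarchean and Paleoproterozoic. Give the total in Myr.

Each duration: Neoproterozoic = 461.2; Mesoproterozoic = 600; Cenozoic = 66; Neoarchean = 300; Paleoproterozoic = 900.
Sum: 461.2 + 600 + 66 + 300 + 900 = 2327.2 Myr.

2327.2 million years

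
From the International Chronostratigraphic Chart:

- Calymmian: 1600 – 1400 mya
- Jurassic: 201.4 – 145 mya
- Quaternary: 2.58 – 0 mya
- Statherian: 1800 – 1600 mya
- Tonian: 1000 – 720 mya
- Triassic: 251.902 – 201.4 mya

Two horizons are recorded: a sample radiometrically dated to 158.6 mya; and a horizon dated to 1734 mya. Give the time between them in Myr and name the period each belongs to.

Elapsed time: 1734 − 158.6 = 1575.4 Myr.
158.6 Ma lies within 201.4–145 Ma: Jurassic.
1734 Ma lies within 1800–1600 Ma: Statherian.

1575.4 million years apart; the first in the Jurassic, the second in the Statherian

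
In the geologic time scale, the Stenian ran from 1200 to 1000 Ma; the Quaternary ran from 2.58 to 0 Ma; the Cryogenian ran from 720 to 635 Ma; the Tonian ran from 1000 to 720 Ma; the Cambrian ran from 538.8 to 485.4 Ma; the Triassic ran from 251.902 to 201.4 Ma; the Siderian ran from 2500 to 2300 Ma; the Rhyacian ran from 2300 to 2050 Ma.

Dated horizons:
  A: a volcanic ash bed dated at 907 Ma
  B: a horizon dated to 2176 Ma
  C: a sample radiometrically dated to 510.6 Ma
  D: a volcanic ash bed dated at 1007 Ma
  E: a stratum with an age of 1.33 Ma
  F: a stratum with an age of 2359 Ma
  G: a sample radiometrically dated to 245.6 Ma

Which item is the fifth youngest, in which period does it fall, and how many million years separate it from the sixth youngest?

Sorted youngest-first by Ma: E (1.33), G (245.6), C (510.6), A (907), D (1007), B (2176), F (2359).
The fifth youngest is D at 1007 Ma, which lies in 1200–1000 Ma: the Stenian.
The sixth youngest is B at 2176 Ma; separation = |1007 − 2176| = 1169 Myr.

D, in the Stenian; 1169 million years to B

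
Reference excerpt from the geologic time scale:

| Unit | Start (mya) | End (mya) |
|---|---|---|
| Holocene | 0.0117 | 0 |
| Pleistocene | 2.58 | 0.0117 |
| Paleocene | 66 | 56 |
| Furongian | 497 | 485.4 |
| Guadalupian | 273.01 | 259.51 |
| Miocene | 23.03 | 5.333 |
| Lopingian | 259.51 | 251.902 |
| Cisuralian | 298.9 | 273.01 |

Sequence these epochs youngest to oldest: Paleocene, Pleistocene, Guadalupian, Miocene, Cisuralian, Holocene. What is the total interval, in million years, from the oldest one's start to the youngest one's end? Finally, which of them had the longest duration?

Start ages (Ma): Cisuralian 298.9, Guadalupian 273.01, Paleocene 66, Miocene 23.03, Pleistocene 2.58, Holocene 0.0117.
Ordered youngest to oldest: Holocene, Pleistocene, Miocene, Paleocene, Guadalupian, Cisuralian.
Span = 298.9 − 0 = 298.9 Myr.
Durations: Guadalupian 13.5, Pleistocene 2.5683, Holocene 0.0117, Miocene 17.697, Paleocene 10, Cisuralian 25.89 → longest is Cisuralian (25.89 Myr).

Holocene, Pleistocene, Miocene, Paleocene, Guadalupian, Cisuralian; total span 298.9 Myr; longest is Cisuralian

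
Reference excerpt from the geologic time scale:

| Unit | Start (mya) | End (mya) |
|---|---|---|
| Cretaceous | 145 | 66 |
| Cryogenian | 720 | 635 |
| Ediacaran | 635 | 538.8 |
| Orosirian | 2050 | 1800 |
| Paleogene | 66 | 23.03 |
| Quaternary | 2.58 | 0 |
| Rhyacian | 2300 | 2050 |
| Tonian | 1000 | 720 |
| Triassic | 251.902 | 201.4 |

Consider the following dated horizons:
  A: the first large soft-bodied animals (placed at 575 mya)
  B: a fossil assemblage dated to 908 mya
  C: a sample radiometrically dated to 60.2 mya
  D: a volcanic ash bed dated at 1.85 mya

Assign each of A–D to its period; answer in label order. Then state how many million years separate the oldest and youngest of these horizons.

A: 575 Ma lies in 635–538.8 Ma, so Ediacaran.
B: 908 Ma lies in 1000–720 Ma, so Tonian.
C: 60.2 Ma lies in 66–23.03 Ma, so Paleogene.
D: 1.85 Ma lies in 2.58–0 Ma, so Quaternary.
Oldest = 908 Ma, youngest = 1.85 Ma → span 906.15 Myr.

A — Ediacaran; B — Tonian; C — Paleogene; D — Quaternary; span 906.15 million years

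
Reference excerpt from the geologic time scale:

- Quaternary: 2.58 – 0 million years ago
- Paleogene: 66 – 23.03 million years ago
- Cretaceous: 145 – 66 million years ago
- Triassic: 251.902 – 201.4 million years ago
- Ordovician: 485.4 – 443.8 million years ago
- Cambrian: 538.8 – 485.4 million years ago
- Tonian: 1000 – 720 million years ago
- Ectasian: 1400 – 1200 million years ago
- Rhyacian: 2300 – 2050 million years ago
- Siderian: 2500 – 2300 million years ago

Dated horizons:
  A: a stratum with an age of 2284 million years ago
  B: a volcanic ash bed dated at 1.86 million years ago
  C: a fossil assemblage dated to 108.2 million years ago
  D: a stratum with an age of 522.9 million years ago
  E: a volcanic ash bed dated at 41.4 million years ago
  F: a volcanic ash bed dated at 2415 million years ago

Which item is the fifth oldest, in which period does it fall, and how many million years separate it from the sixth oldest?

E, in the Paleogene; 39.54 million years to B

Larger Ma means older, so oldest first: F 2415 > A 2284 > D 522.9 > C 108.2 > E 41.4 > B 1.86.
Counting 5 along gives E (41.4 Ma); the excerpt puts that inside the Paleogene, 66–23.03 Ma.
Next in line is B (1.86 Ma), and 41.4 − 1.86 = 39.54 Myr.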